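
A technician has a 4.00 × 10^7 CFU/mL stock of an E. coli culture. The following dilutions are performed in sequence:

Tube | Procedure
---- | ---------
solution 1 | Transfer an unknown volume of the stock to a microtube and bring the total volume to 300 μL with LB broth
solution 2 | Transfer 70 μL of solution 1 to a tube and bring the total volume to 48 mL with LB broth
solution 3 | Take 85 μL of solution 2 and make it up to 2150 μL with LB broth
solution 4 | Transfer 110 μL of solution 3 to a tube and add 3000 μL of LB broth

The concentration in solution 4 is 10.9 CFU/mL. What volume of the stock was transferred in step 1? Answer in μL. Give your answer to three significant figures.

40.1 μL

Step 1: v brought to 300 μL → factor = 300 μL/v
Step 2: 70 μL brought to 48 mL → factor 48000/70 = 685.71
Step 3: 85 μL brought to 2150 μL → factor 2150/85 = 25.294
Step 4: 110 μL + 3000 μL = 3110 μL total → factor 3110/110 = 28.273
Product of known-step factors = 4.9038 × 10^5
Overall factor = 4.00 × 10^7 CFU/mL / (10.9 CFU/mL) = 3.6697 × 10^6
Step-1 factor = 3.6697 × 10^6 / 4.9038 × 10^5 = 7.4835
v = 300 μL / 7.4835 = 40.1 μL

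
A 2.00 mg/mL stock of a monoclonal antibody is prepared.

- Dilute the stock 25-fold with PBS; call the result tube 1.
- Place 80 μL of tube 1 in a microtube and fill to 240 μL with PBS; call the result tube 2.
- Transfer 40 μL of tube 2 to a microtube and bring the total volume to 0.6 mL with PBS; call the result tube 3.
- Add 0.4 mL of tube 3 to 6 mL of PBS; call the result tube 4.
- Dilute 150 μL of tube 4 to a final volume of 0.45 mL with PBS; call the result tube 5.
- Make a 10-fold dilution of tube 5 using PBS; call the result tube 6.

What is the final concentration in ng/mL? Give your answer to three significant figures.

Step 1: 25-fold → factor 25
Step 2: 80 μL brought to 240 μL → factor 240/80 = 3
Step 3: 40 μL brought to 0.6 mL → factor 600/40 = 15
Step 4: 0.4 mL + 6 mL = 6.4 mL total → factor 6.4/0.4 = 16
Step 5: 150 μL brought to 0.45 mL → factor 450/150 = 3
Step 6: 10-fold → factor 10
Overall dilution factor = 25 × 3 × 15 × 16 × 3 × 10 = 5.4 × 10^5
Final = 2.00 mg/mL / 5.4 × 10^5 = 3.704 × 10^-6 mg/mL = 3.70 ng/mL

3.70 ng/mL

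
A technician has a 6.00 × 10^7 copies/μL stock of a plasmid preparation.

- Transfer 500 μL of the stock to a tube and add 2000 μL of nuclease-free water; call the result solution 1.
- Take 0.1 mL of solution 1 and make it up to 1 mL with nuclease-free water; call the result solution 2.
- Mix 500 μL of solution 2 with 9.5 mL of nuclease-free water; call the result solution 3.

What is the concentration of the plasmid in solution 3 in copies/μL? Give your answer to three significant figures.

6.00 × 10^4 copies/μL

Step 1: 500 μL + 2000 μL = 2500 μL total → factor 2500/500 = 5
Step 2: 0.1 mL brought to 1 mL → factor 1/0.1 = 10
Step 3: 500 μL + 9.5 mL = 10000 μL total → factor 10000/500 = 20
Overall dilution factor = 5 × 10 × 20 = 1000
Final = 6.00 × 10^7 copies/μL / 1000 = 6.00 × 10^4 copies/μL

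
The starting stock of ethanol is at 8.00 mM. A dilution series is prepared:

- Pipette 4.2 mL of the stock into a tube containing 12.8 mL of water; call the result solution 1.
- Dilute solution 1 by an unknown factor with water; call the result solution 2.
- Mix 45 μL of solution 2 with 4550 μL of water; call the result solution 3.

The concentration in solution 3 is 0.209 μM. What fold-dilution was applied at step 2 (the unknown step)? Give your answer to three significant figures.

Step 1: 4.2 mL + 12.8 mL = 17 mL total → factor 17/4.2 = 4.0476
Step 2: unknown factor x
Step 3: 45 μL + 4550 μL = 4595 μL total → factor 4595/45 = 102.11
Product of known-step factors = 413.31
Overall factor = 8.00 mM / (0.209 μM) = 38278
x = 38278 / 413.31 = 92.6

92.6-fold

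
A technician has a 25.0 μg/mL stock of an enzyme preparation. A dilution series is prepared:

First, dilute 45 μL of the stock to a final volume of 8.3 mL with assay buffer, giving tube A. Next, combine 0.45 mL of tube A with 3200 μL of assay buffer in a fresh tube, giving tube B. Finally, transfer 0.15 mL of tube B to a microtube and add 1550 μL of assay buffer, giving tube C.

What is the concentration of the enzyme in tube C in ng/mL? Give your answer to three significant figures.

Step 1: 45 μL brought to 8.3 mL → factor 8300/45 = 184.44
Step 2: 0.45 mL + 3200 μL = 3.65 mL total → factor 3.65/0.45 = 8.1111
Step 3: 0.15 mL + 1550 μL = 1.7 mL total → factor 1.7/0.15 = 11.333
Overall dilution factor = 184.44 × 8.1111 × 11.333 = 16955
Final = 25.0 μg/mL / 16955 = 0.001474 μg/mL = 1.47 ng/mL

1.47 ng/mL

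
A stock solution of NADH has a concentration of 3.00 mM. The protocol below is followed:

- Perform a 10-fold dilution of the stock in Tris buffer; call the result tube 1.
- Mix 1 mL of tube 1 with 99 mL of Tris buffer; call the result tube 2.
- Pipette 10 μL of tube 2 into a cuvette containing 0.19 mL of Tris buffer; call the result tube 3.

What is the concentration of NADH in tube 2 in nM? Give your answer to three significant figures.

3.00 × 10^3 nM

Step 1: 10-fold → factor 10
Step 2: 1 mL + 99 mL = 100 mL total → factor 100/1 = 100
Dilution factor through tube 2 = 10 × 100 = 1000
[tube 2] = 3.00 mM / 1000 = 0.003000 mM = 3.00 × 10^3 nM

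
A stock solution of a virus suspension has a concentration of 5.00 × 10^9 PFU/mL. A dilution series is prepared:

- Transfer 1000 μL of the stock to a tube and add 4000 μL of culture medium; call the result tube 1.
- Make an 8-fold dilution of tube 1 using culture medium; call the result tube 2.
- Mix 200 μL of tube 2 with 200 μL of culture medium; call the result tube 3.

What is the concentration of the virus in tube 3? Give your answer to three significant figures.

6.25 × 10^7 PFU/mL

Step 1: 1000 μL + 4000 μL = 5000 μL total → factor 5000/1000 = 5
Step 2: 8-fold → factor 8
Step 3: 200 μL + 200 μL = 400 μL total → factor 400/200 = 2
Overall dilution factor = 5 × 8 × 2 = 80
Final = 5.00 × 10^9 PFU/mL / 80 = 6.25 × 10^7 PFU/mL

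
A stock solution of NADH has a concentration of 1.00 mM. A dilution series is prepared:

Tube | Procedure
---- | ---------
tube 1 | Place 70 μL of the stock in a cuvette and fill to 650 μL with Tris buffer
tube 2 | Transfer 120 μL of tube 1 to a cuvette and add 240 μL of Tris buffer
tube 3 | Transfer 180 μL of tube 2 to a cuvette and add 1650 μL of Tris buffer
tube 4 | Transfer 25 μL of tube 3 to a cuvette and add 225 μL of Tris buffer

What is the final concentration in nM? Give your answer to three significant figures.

353 nM

Step 1: 70 μL brought to 650 μL → factor 650/70 = 9.2857
Step 2: 120 μL + 240 μL = 360 μL total → factor 360/120 = 3
Step 3: 180 μL + 1650 μL = 1830 μL total → factor 1830/180 = 10.167
Step 4: 25 μL + 225 μL = 250 μL total → factor 250/25 = 10
Overall dilution factor = 9.2857 × 3 × 10.167 × 10 = 2832.1
Final = 1.00 mM / 2832.1 = 0.0003531 mM = 353 nM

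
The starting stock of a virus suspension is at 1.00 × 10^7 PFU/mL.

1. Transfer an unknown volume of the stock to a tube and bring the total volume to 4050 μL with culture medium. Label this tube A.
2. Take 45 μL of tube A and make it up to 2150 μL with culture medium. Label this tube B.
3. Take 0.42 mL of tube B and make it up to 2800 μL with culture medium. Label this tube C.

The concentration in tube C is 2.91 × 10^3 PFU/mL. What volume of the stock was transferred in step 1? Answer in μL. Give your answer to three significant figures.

375 μL

Step 1: v brought to 4050 μL → factor = 4050 μL/v
Step 2: 45 μL brought to 2150 μL → factor 2150/45 = 47.778
Step 3: 0.42 mL brought to 2800 μL → factor 2.8/0.42 = 6.6667
Product of known-step factors = 318.52
Overall factor = 1.00 × 10^7 PFU/mL / (2.91 × 10^3 PFU/mL) = 3436.4
Step-1 factor = 3436.4 / 318.52 = 10.789
v = 4050 μL / 10.789 = 375 μL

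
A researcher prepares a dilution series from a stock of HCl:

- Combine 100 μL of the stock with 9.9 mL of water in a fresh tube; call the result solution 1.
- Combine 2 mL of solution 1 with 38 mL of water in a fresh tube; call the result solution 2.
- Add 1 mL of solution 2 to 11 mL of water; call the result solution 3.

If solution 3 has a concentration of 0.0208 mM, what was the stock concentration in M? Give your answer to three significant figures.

Step 1: 100 μL + 9.9 mL = 10000 μL total → factor 10000/100 = 100
Step 2: 2 mL + 38 mL = 40 mL total → factor 40/2 = 20
Step 3: 1 mL + 11 mL = 12 mL total → factor 12/1 = 12
Overall dilution factor = 100 × 20 × 12 = 24000
Stock = 0.0208 mM × 24000 = 499.2 mM = 0.499 M

0.499 M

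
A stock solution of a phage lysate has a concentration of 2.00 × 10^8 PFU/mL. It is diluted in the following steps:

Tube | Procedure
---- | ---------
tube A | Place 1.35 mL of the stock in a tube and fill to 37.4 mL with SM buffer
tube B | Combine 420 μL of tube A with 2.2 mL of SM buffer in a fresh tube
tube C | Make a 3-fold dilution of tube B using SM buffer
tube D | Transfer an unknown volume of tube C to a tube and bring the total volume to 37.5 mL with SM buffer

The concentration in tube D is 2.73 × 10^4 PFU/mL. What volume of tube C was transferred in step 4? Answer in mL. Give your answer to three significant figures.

2.65 mL

Step 1: 1.35 mL brought to 37.4 mL → factor 37.4/1.35 = 27.704
Step 2: 420 μL + 2.2 mL = 2620 μL total → factor 2620/420 = 6.2381
Step 3: 3-fold → factor 3
Step 4: v brought to 37.5 mL → factor = 37.5 mL/v
Product of known-step factors = 518.46
Overall factor = 2.00 × 10^8 PFU/mL / (2.73 × 10^4 PFU/mL) = 7326
Step-4 factor = 7326 / 518.46 = 14.13
v = 37.5 mL / 14.13 = 2.65 mL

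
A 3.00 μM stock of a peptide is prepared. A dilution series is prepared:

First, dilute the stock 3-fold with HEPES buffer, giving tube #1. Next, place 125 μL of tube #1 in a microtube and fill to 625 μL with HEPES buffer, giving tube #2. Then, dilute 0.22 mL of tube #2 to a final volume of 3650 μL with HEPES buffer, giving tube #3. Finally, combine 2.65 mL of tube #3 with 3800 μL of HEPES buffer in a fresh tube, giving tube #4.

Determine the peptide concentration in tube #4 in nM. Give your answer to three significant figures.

Step 1: 3-fold → factor 3
Step 2: 125 μL brought to 625 μL → factor 625/125 = 5
Step 3: 0.22 mL brought to 3650 μL → factor 3.65/0.22 = 16.591
Step 4: 2.65 mL + 3800 μL = 6.45 mL total → factor 6.45/2.65 = 2.434
Overall dilution factor = 3 × 5 × 16.591 × 2.434 = 605.72
Final = 3.00 μM / 605.72 = 0.004953 μM = 4.95 nM

4.95 nM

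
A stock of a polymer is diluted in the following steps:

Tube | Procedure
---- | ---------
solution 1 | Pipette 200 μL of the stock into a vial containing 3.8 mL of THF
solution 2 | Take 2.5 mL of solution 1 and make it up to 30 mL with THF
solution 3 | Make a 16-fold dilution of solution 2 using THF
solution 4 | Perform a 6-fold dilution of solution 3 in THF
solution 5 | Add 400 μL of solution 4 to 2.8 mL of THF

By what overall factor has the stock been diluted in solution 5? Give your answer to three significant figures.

Step 1: 200 μL + 3.8 mL = 4000 μL total → factor 4000/200 = 20
Step 2: 2.5 mL brought to 30 mL → factor 30/2.5 = 12
Step 3: 16-fold → factor 16
Step 4: 6-fold → factor 6
Step 5: 400 μL + 2.8 mL = 3200 μL total → factor 3200/400 = 8
Overall dilution factor = 20 × 12 × 16 × 6 × 8 = 1.8432 × 10^5

1.84 × 10^5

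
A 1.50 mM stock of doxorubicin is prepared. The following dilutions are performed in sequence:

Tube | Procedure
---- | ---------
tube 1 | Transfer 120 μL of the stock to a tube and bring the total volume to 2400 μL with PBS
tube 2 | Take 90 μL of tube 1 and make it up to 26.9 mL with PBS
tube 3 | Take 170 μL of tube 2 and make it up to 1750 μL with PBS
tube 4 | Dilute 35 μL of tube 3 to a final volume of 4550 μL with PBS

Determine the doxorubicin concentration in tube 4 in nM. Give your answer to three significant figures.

Step 1: 120 μL brought to 2400 μL → factor 2400/120 = 20
Step 2: 90 μL brought to 26.9 mL → factor 26900/90 = 298.89
Step 3: 170 μL brought to 1750 μL → factor 1750/170 = 10.294
Step 4: 35 μL brought to 4550 μL → factor 4550/35 = 130
Overall dilution factor = 20 × 298.89 × 10.294 × 130 = 7.9997 × 10^6
Final = 1.50 mM / 7.9997 × 10^6 = 1.875 × 10^-7 mM = 0.188 nM

0.188 nM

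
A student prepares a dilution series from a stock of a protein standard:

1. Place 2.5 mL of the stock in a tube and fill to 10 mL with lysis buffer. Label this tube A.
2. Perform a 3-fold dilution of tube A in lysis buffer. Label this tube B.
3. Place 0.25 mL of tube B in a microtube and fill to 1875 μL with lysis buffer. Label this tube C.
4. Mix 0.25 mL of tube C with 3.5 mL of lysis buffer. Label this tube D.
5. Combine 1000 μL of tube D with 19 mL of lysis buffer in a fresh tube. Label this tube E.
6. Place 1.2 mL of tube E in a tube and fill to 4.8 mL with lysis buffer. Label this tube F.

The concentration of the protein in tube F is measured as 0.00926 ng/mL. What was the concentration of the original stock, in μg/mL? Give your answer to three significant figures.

Step 1: 2.5 mL brought to 10 mL → factor 10/2.5 = 4
Step 2: 3-fold → factor 3
Step 3: 0.25 mL brought to 1875 μL → factor 1.875/0.25 = 7.5
Step 4: 0.25 mL + 3.5 mL = 3.75 mL total → factor 3.75/0.25 = 15
Step 5: 1000 μL + 19 mL = 20000 μL total → factor 20000/1000 = 20
Step 6: 1.2 mL brought to 4.8 mL → factor 4.8/1.2 = 4
Overall dilution factor = 4 × 3 × 7.5 × 15 × 20 × 4 = 1.08 × 10^5
Stock = 0.00926 ng/mL × 1.08 × 10^5 = 1000 ng/mL = 1.00 μg/mL

1.00 μg/mL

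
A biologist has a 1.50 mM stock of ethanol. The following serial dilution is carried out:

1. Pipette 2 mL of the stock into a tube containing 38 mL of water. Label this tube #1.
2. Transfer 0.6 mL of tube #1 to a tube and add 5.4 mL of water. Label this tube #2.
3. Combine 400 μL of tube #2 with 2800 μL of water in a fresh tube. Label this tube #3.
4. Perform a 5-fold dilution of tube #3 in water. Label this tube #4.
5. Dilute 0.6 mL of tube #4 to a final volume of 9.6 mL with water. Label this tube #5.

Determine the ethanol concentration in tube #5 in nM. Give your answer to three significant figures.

Step 1: 2 mL + 38 mL = 40 mL total → factor 40/2 = 20
Step 2: 0.6 mL + 5.4 mL = 6 mL total → factor 6/0.6 = 10
Step 3: 400 μL + 2800 μL = 3200 μL total → factor 3200/400 = 8
Step 4: 5-fold → factor 5
Step 5: 0.6 mL brought to 9.6 mL → factor 9.6/0.6 = 16
Overall dilution factor = 20 × 10 × 8 × 5 × 16 = 1.28 × 10^5
Final = 1.50 mM / 1.28 × 10^5 = 1.172 × 10^-5 mM = 11.7 nM

11.7 nM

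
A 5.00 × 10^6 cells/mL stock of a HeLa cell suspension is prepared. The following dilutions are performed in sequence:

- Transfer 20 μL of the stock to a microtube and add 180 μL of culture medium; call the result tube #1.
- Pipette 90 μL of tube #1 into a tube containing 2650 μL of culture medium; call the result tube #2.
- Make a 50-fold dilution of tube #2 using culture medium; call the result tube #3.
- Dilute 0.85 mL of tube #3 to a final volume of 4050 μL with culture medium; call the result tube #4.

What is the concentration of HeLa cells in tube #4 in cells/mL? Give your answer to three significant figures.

68.9 cells/mL

Step 1: 20 μL + 180 μL = 200 μL total → factor 200/20 = 10
Step 2: 90 μL + 2650 μL = 2740 μL total → factor 2740/90 = 30.444
Step 3: 50-fold → factor 50
Step 4: 0.85 mL brought to 4050 μL → factor 4.05/0.85 = 4.7647
Overall dilution factor = 10 × 30.444 × 50 × 4.7647 = 72529
Final = 5.00 × 10^6 cells/mL / 72529 = 68.9 cells/mL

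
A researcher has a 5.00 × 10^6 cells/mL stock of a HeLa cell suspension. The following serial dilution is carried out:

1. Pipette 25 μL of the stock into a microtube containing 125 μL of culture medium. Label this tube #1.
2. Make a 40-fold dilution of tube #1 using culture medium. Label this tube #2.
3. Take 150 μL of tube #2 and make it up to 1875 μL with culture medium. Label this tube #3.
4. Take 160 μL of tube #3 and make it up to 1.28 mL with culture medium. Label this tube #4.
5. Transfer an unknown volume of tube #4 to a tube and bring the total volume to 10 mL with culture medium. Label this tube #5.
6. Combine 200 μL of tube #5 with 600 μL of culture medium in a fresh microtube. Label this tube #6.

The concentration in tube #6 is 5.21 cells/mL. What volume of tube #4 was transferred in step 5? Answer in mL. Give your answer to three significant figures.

Step 1: 25 μL + 125 μL = 150 μL total → factor 150/25 = 6
Step 2: 40-fold → factor 40
Step 3: 150 μL brought to 1875 μL → factor 1875/150 = 12.5
Step 4: 160 μL brought to 1.28 mL → factor 1280/160 = 8
Step 5: v brought to 10 mL → factor = 10 mL/v
Step 6: 200 μL + 600 μL = 800 μL total → factor 800/200 = 4
Product of known-step factors = 96000
Overall factor = 5.00 × 10^6 cells/mL / (5.21 cells/mL) = 9.5969 × 10^5
Step-5 factor = 9.5969 × 10^5 / 96000 = 9.9968
v = 10 mL / 9.9968 = 1.00 mL

1.00 mL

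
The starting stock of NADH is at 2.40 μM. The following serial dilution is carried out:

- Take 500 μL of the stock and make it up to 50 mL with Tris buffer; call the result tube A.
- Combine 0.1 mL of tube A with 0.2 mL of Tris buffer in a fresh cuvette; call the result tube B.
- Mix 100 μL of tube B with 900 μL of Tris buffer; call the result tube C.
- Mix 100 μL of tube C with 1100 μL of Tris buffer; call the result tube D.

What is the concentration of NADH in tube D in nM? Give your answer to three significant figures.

0.0667 nM

Step 1: 500 μL brought to 50 mL → factor 50000/500 = 100
Step 2: 0.1 mL + 0.2 mL = 0.3 mL total → factor 0.3/0.1 = 3
Step 3: 100 μL + 900 μL = 1000 μL total → factor 1000/100 = 10
Step 4: 100 μL + 1100 μL = 1200 μL total → factor 1200/100 = 12
Overall dilution factor = 100 × 3 × 10 × 12 = 36000
Final = 2.40 μM / 36000 = 6.667 × 10^-5 μM = 0.0667 nM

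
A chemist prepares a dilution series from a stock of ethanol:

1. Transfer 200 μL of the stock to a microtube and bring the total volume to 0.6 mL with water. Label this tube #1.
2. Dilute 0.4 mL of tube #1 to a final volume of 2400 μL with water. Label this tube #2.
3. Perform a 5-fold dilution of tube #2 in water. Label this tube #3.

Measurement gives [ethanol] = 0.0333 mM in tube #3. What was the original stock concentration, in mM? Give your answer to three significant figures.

Step 1: 200 μL brought to 0.6 mL → factor 600/200 = 3
Step 2: 0.4 mL brought to 2400 μL → factor 2.4/0.4 = 6
Step 3: 5-fold → factor 5
Overall dilution factor = 3 × 6 × 5 = 90
Stock = 0.0333 mM × 90 = 3.00 mM

3.00 mM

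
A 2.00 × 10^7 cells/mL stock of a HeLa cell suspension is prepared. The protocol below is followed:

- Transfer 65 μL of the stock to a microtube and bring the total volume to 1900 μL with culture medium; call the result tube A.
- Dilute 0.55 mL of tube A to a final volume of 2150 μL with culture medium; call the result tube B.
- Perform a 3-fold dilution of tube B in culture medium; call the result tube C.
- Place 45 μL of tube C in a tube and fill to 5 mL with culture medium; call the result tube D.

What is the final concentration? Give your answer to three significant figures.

Step 1: 65 μL brought to 1900 μL → factor 1900/65 = 29.231
Step 2: 0.55 mL brought to 2150 μL → factor 2.15/0.55 = 3.9091
Step 3: 3-fold → factor 3
Step 4: 45 μL brought to 5 mL → factor 5000/45 = 111.11
Overall dilution factor = 29.231 × 3.9091 × 3 × 111.11 = 38089
Final = 2.00 × 10^7 cells/mL / 38089 = 525 cells/mL

525 cells/mL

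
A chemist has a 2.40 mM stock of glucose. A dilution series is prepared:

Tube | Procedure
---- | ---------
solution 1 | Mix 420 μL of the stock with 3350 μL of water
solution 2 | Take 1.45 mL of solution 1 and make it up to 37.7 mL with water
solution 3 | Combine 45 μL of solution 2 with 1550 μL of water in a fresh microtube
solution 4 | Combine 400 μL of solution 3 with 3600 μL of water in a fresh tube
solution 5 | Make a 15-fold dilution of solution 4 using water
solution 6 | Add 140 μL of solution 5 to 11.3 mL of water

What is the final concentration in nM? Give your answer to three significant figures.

0.0237 nM

Step 1: 420 μL + 3350 μL = 3770 μL total → factor 3770/420 = 8.9762
Step 2: 1.45 mL brought to 37.7 mL → factor 37.7/1.45 = 26
Step 3: 45 μL + 1550 μL = 1595 μL total → factor 1595/45 = 35.444
Step 4: 400 μL + 3600 μL = 4000 μL total → factor 4000/400 = 10
Step 5: 15-fold → factor 15
Step 6: 140 μL + 11.3 mL = 11440 μL total → factor 11440/140 = 81.714
Overall dilution factor = 8.9762 × 26 × 35.444 × 10 × 15 × 81.714 = 1.0139 × 10^8
Final = 2.40 mM / 1.0139 × 10^8 = 2.367 × 10^-8 mM = 0.0237 nM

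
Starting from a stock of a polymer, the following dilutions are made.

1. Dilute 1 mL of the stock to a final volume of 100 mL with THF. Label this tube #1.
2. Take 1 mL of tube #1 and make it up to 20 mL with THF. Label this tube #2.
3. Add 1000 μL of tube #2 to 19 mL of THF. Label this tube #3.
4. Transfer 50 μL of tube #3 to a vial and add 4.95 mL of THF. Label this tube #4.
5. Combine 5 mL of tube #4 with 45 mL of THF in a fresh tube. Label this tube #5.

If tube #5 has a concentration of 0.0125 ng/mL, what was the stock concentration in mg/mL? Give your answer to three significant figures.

Step 1: 1 mL brought to 100 mL → factor 100/1 = 100
Step 2: 1 mL brought to 20 mL → factor 20/1 = 20
Step 3: 1000 μL + 19 mL = 20000 μL total → factor 20000/1000 = 20
Step 4: 50 μL + 4.95 mL = 5000 μL total → factor 5000/50 = 100
Step 5: 5 mL + 45 mL = 50 mL total → factor 50/5 = 10
Overall dilution factor = 100 × 20 × 20 × 100 × 10 = 4 × 10^7
Stock = 0.0125 ng/mL × 4 × 10^7 = 5.000 × 10^5 ng/mL = 0.500 mg/mL

0.500 mg/mL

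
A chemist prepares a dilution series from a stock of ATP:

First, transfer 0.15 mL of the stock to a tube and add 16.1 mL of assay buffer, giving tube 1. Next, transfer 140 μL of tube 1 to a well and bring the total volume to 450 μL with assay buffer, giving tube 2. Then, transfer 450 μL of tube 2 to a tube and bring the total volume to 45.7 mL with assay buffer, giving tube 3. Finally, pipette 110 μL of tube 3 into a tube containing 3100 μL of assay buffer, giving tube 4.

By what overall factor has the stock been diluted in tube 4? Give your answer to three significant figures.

Step 1: 0.15 mL + 16.1 mL = 16.25 mL total → factor 16.25/0.15 = 108.33
Step 2: 140 μL brought to 450 μL → factor 450/140 = 3.2143
Step 3: 450 μL brought to 45.7 mL → factor 45700/450 = 101.56
Step 4: 110 μL + 3100 μL = 3210 μL total → factor 3210/110 = 29.182
Overall dilution factor = 108.33 × 3.2143 × 101.56 × 29.182 = 1.032 × 10^6

1.03 × 10^6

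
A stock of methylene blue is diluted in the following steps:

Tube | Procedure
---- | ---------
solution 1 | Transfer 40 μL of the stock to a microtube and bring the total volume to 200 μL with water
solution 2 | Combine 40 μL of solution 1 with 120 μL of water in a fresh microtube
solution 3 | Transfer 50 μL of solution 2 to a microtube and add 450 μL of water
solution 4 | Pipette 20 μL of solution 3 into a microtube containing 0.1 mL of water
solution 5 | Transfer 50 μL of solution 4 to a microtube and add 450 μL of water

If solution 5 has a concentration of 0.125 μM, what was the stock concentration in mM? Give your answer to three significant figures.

1.50 mM

Step 1: 40 μL brought to 200 μL → factor 200/40 = 5
Step 2: 40 μL + 120 μL = 160 μL total → factor 160/40 = 4
Step 3: 50 μL + 450 μL = 500 μL total → factor 500/50 = 10
Step 4: 20 μL + 0.1 mL = 120 μL total → factor 120/20 = 6
Step 5: 50 μL + 450 μL = 500 μL total → factor 500/50 = 10
Overall dilution factor = 5 × 4 × 10 × 6 × 10 = 12000
Stock = 0.125 μM × 12000 = 1500 μM = 1.50 mM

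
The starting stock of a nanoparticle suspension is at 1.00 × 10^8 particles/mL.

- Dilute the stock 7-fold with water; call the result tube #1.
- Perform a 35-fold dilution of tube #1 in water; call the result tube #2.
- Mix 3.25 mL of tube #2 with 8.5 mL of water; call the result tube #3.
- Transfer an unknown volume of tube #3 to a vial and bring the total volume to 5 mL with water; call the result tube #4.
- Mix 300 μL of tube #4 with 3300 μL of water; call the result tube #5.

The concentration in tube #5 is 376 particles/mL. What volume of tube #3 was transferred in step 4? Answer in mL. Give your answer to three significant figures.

Step 1: 7-fold → factor 7
Step 2: 35-fold → factor 35
Step 3: 3.25 mL + 8.5 mL = 11.75 mL total → factor 11.75/3.25 = 3.6154
Step 4: v brought to 5 mL → factor = 5 mL/v
Step 5: 300 μL + 3300 μL = 3600 μL total → factor 3600/300 = 12
Product of known-step factors = 10629
Overall factor = 1.00 × 10^8 particles/mL / (376 particles/mL) = 2.6596 × 10^5
Step-4 factor = 2.6596 × 10^5 / 10629 = 25.021
v = 5 mL / 25.021 = 0.200 mL

0.200 mL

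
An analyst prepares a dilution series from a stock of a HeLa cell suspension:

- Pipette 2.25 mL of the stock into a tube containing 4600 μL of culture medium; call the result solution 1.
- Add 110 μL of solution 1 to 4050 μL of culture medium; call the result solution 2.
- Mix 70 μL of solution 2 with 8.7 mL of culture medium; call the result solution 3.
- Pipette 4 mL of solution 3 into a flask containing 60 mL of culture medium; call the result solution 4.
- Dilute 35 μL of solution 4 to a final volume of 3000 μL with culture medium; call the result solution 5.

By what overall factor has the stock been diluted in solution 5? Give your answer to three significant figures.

Step 1: 2.25 mL + 4600 μL = 6.85 mL total → factor 6.85/2.25 = 3.0444
Step 2: 110 μL + 4050 μL = 4160 μL total → factor 4160/110 = 37.818
Step 3: 70 μL + 8.7 mL = 8770 μL total → factor 8770/70 = 125.29
Step 4: 4 mL + 60 mL = 64 mL total → factor 64/4 = 16
Step 5: 35 μL brought to 3000 μL → factor 3000/35 = 85.714
Overall dilution factor = 3.0444 × 37.818 × 125.29 × 16 × 85.714 = 1.9783 × 10^7

1.98 × 10^7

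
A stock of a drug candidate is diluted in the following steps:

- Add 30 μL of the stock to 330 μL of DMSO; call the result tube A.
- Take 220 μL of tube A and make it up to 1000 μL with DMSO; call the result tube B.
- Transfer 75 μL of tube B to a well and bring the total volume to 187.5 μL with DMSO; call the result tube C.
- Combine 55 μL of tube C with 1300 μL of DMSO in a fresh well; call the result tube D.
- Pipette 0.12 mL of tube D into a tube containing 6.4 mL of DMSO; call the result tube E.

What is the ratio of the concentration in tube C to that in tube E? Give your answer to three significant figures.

Step 1: 30 μL + 330 μL = 360 μL total → factor 360/30 = 12
Step 2: 220 μL brought to 1000 μL → factor 1000/220 = 4.5455
Step 3: 75 μL brought to 187.5 μL → factor 187.5/75 = 2.5
Step 4: 55 μL + 1300 μL = 1355 μL total → factor 1355/55 = 24.636
Step 5: 0.12 mL + 6.4 mL = 6.52 mL total → factor 6.52/0.12 = 54.333
Dilution factor to tube C = 136.36; to tube E = 1.8253 × 10^5
[tube C]/[tube E] = (factor to tube E)/(factor to tube C) = 1.8253 × 10^5/136.36 = 1.34 × 10^3

1.34 × 10^3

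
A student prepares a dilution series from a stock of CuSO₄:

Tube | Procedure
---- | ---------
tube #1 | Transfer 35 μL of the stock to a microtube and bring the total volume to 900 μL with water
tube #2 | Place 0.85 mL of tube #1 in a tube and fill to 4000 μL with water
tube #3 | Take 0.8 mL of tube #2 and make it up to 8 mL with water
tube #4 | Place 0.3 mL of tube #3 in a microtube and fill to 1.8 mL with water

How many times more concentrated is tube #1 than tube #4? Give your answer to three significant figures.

Step 1: 35 μL brought to 900 μL → factor 900/35 = 25.714
Step 2: 0.85 mL brought to 4000 μL → factor 4/0.85 = 4.7059
Step 3: 0.8 mL brought to 8 mL → factor 8/0.8 = 10
Step 4: 0.3 mL brought to 1.8 mL → factor 1.8/0.3 = 6
Dilution factor to tube #1 = 25.714; to tube #4 = 7260.5
[tube #1]/[tube #4] = (factor to tube #4)/(factor to tube #1) = 7260.5/25.714 = 282

282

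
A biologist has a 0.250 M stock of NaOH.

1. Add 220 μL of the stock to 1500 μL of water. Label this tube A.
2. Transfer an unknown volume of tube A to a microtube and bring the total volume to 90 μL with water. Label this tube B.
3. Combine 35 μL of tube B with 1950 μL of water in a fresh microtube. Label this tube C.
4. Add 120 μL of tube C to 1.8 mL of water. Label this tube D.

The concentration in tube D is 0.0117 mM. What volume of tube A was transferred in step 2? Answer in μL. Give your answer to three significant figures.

29.9 μL

Step 1: 220 μL + 1500 μL = 1720 μL total → factor 1720/220 = 7.8182
Step 2: v brought to 90 μL → factor = 90 μL/v
Step 3: 35 μL + 1950 μL = 1985 μL total → factor 1985/35 = 56.714
Step 4: 120 μL + 1.8 mL = 1920 μL total → factor 1920/120 = 16
Product of known-step factors = 7094.4
Overall factor = 0.250 M / (0.0117 mM) = 21368
Step-2 factor = 21368 / 7094.4 = 3.0119
v = 90 μL / 3.0119 = 29.9 μL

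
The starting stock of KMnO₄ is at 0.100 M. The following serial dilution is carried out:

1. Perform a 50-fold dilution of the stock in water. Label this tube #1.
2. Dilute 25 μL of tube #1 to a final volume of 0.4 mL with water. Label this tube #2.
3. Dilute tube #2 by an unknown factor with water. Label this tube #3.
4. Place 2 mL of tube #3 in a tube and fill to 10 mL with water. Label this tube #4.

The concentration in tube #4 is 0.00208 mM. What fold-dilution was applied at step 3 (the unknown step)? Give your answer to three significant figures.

12.0-fold

Step 1: 50-fold → factor 50
Step 2: 25 μL brought to 0.4 mL → factor 400/25 = 16
Step 3: unknown factor x
Step 4: 2 mL brought to 10 mL → factor 10/2 = 5
Product of known-step factors = 4000
Overall factor = 0.100 M / (0.00208 mM) = 48077
x = 48077 / 4000 = 12.0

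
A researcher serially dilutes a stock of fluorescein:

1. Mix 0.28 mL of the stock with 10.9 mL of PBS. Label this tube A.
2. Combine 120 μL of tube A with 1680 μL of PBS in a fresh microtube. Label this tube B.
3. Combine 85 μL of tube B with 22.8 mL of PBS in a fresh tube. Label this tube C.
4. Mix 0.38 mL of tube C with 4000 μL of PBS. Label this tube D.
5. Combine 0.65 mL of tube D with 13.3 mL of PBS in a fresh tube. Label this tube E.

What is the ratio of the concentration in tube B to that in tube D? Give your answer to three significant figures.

3.10 × 10^3

Step 1: 0.28 mL + 10.9 mL = 11.18 mL total → factor 11.18/0.28 = 39.929
Step 2: 120 μL + 1680 μL = 1800 μL total → factor 1800/120 = 15
Step 3: 85 μL + 22.8 mL = 22885 μL total → factor 22885/85 = 269.24
Step 4: 0.38 mL + 4000 μL = 4.38 mL total → factor 4.38/0.38 = 11.526
Dilution factor to tube B = 598.93; to tube D = 1.8586 × 10^6
[tube B]/[tube D] = (factor to tube D)/(factor to tube B) = 1.8586 × 10^6/598.93 = 3.10 × 10^3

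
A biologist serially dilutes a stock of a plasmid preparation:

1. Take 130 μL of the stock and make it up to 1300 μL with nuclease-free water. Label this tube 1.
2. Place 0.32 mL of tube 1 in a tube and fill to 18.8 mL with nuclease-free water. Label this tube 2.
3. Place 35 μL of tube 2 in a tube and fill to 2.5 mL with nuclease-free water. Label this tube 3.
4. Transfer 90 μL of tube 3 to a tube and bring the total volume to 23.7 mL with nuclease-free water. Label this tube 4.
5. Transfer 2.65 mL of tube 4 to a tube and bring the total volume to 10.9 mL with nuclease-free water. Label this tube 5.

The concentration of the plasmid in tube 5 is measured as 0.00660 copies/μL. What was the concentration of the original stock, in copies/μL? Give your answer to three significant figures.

Step 1: 130 μL brought to 1300 μL → factor 1300/130 = 10
Step 2: 0.32 mL brought to 18.8 mL → factor 18.8/0.32 = 58.75
Step 3: 35 μL brought to 2.5 mL → factor 2500/35 = 71.429
Step 4: 90 μL brought to 23.7 mL → factor 23700/90 = 263.33
Step 5: 2.65 mL brought to 10.9 mL → factor 10.9/2.65 = 4.1132
Overall dilution factor = 10 × 58.75 × 71.429 × 263.33 × 4.1132 = 4.5453 × 10^7
Stock = 0.00660 copies/μL × 4.5453 × 10^7 = 3.00 × 10^5 copies/μL

3.00 × 10^5 copies/μL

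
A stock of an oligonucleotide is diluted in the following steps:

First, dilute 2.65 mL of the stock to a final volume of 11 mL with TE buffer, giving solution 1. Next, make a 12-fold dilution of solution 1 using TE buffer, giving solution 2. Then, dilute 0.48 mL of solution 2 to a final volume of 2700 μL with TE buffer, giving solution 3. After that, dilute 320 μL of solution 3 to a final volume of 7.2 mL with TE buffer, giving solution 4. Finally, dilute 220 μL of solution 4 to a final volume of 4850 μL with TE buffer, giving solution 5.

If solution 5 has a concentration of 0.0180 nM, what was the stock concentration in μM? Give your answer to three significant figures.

Step 1: 2.65 mL brought to 11 mL → factor 11/2.65 = 4.1509
Step 2: 12-fold → factor 12
Step 3: 0.48 mL brought to 2700 μL → factor 2.7/0.48 = 5.625
Step 4: 320 μL brought to 7.2 mL → factor 7200/320 = 22.5
Step 5: 220 μL brought to 4850 μL → factor 4850/220 = 22.045
Overall dilution factor = 4.1509 × 12 × 5.625 × 22.5 × 22.045 = 1.3898 × 10^5
Stock = 0.0180 nM × 1.3898 × 10^5 = 2502 nM = 2.50 μM

2.50 μM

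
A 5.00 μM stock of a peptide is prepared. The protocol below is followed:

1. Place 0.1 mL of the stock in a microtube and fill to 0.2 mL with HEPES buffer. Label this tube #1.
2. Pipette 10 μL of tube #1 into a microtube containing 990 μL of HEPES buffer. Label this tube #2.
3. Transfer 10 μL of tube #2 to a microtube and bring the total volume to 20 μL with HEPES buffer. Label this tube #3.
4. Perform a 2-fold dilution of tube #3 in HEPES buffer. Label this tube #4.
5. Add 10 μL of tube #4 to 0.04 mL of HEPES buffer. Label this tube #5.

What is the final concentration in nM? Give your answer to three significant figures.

Step 1: 0.1 mL brought to 0.2 mL → factor 0.2/0.1 = 2
Step 2: 10 μL + 990 μL = 1000 μL total → factor 1000/10 = 100
Step 3: 10 μL brought to 20 μL → factor 20/10 = 2
Step 4: 2-fold → factor 2
Step 5: 10 μL + 0.04 mL = 50 μL total → factor 50/10 = 5
Overall dilution factor = 2 × 100 × 2 × 2 × 5 = 4000
Final = 5.00 μM / 4000 = 0.001250 μM = 1.25 nM

1.25 nM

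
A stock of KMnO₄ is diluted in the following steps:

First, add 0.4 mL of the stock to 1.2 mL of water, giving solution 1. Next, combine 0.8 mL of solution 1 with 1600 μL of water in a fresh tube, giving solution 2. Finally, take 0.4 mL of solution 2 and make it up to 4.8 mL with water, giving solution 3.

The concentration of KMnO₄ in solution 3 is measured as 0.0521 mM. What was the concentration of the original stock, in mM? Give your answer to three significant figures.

7.50 mM

Step 1: 0.4 mL + 1.2 mL = 1.6 mL total → factor 1.6/0.4 = 4
Step 2: 0.8 mL + 1600 μL = 2.4 mL total → factor 2.4/0.8 = 3
Step 3: 0.4 mL brought to 4.8 mL → factor 4.8/0.4 = 12
Overall dilution factor = 4 × 3 × 12 = 144
Stock = 0.0521 mM × 144 = 7.50 mM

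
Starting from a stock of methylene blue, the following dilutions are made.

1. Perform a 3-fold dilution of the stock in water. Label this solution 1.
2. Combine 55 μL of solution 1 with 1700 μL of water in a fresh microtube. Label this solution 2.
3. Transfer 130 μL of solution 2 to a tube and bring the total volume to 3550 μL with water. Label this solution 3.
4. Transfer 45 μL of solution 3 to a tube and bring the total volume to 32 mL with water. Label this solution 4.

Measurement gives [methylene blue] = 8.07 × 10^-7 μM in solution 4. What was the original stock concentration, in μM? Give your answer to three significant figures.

1.50 μM

Step 1: 3-fold → factor 3
Step 2: 55 μL + 1700 μL = 1755 μL total → factor 1755/55 = 31.909
Step 3: 130 μL brought to 3550 μL → factor 3550/130 = 27.308
Step 4: 45 μL brought to 32 mL → factor 32000/45 = 711.11
Overall dilution factor = 3 × 31.909 × 27.308 × 711.11 = 1.8589 × 10^6
Stock = 8.07 × 10^-7 μM × 1.8589 × 10^6 = 1.50 μM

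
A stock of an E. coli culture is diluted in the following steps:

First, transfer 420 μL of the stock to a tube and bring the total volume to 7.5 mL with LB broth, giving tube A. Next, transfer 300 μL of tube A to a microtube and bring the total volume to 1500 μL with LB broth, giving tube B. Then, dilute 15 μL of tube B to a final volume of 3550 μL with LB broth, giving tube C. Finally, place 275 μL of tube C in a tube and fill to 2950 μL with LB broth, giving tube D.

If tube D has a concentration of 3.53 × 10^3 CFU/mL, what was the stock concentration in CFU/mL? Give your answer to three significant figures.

8.00 × 10^8 CFU/mL

Step 1: 420 μL brought to 7.5 mL → factor 7500/420 = 17.857
Step 2: 300 μL brought to 1500 μL → factor 1500/300 = 5
Step 3: 15 μL brought to 3550 μL → factor 3550/15 = 236.67
Step 4: 275 μL brought to 2950 μL → factor 2950/275 = 10.727
Overall dilution factor = 17.857 × 5 × 236.67 × 10.727 = 2.2668 × 10^5
Stock = 3.53 × 10^3 CFU/mL × 2.2668 × 10^5 = 8.00 × 10^8 CFU/mL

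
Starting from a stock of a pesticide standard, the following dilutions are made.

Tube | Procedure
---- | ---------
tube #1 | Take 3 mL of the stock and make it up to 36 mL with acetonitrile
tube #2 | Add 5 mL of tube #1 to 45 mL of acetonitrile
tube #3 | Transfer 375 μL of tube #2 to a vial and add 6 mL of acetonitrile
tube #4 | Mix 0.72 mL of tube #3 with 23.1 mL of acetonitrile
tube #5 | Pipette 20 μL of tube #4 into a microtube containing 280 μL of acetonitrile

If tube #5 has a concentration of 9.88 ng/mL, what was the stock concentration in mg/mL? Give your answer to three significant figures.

Step 1: 3 mL brought to 36 mL → factor 36/3 = 12
Step 2: 5 mL + 45 mL = 50 mL total → factor 50/5 = 10
Step 3: 375 μL + 6 mL = 6375 μL total → factor 6375/375 = 17
Step 4: 0.72 mL + 23.1 mL = 23.82 mL total → factor 23.82/0.72 = 33.083
Step 5: 20 μL + 280 μL = 300 μL total → factor 300/20 = 15
Overall dilution factor = 12 × 10 × 17 × 33.083 × 15 = 1.0124 × 10^6
Stock = 9.88 ng/mL × 1.0124 × 10^6 = 1.000 × 10^7 ng/mL = 10.0 mg/mL

10.0 mg/mL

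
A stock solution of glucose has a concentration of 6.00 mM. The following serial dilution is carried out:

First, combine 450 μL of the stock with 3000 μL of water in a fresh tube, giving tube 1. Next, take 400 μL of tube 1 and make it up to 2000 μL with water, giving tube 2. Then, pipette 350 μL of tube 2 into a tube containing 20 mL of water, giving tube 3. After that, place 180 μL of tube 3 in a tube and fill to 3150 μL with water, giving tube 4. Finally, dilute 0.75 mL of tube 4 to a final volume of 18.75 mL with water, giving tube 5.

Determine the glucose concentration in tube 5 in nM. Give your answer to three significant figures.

6.15 nM

Step 1: 450 μL + 3000 μL = 3450 μL total → factor 3450/450 = 7.6667
Step 2: 400 μL brought to 2000 μL → factor 2000/400 = 5
Step 3: 350 μL + 20 mL = 20350 μL total → factor 20350/350 = 58.143
Step 4: 180 μL brought to 3150 μL → factor 3150/180 = 17.5
Step 5: 0.75 mL brought to 18.75 mL → factor 18.75/0.75 = 25
Overall dilution factor = 7.6667 × 5 × 58.143 × 17.5 × 25 = 9.751 × 10^5
Final = 6.00 mM / 9.751 × 10^5 = 6.153 × 10^-6 mM = 6.15 nM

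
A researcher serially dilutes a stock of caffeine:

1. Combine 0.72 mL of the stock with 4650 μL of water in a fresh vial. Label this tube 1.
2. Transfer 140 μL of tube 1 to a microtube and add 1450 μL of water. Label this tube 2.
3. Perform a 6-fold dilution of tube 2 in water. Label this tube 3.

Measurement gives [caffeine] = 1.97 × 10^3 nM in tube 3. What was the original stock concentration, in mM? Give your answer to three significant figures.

1.00 mM

Step 1: 0.72 mL + 4650 μL = 5.37 mL total → factor 5.37/0.72 = 7.4583
Step 2: 140 μL + 1450 μL = 1590 μL total → factor 1590/140 = 11.357
Step 3: 6-fold → factor 6
Overall dilution factor = 7.4583 × 11.357 × 6 = 508.23
Stock = 1.97 × 10^3 nM × 508.23 = 1.001 × 10^6 nM = 1.00 mM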